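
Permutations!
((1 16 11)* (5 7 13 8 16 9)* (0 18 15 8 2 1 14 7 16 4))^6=((0 18 15 8 4)(1 9 5 16 11 14 7 13 2))^6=(0 18 15 8 4)(1 7 16)(2 14 5)(9 13 11)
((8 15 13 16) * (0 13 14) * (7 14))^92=((0 13 16 8 15 7 14))^92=(0 13 16 8 15 7 14)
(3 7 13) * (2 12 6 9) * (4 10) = (2 12 6 9)(3 7 13)(4 10) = [0, 1, 12, 7, 10, 5, 9, 13, 8, 2, 4, 11, 6, 3]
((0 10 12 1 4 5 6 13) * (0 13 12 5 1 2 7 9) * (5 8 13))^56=(0 12 8 7 5)(2 13 9 6 10)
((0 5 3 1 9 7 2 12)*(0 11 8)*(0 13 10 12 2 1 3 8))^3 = (0 13 11 8 12 5 10) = ((0 5 8 13 10 12 11)(1 9 7))^3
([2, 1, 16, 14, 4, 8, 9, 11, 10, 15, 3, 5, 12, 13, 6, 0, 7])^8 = (0 3 7 9 8 2 14 11 15 10 16 6 5)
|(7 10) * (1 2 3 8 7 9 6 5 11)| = |(1 2 3 8 7 10 9 6 5 11)| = 10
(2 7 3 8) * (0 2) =[2, 1, 7, 8, 4, 5, 6, 3, 0] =(0 2 7 3 8)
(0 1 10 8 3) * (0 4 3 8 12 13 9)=(0 1 10 12 13 9)(3 4)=[1, 10, 2, 4, 3, 5, 6, 7, 8, 0, 12, 11, 13, 9]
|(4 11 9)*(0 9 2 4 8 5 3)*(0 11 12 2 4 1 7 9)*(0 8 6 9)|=|(0 8 5 3 11 4 12 2 1 7)(6 9)|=10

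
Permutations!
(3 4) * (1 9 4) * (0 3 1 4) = (0 3 4 1 9) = [3, 9, 2, 4, 1, 5, 6, 7, 8, 0]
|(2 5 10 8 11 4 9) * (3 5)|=|(2 3 5 10 8 11 4 9)|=8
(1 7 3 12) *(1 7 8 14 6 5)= (1 8 14 6 5)(3 12 7)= [0, 8, 2, 12, 4, 1, 5, 3, 14, 9, 10, 11, 7, 13, 6]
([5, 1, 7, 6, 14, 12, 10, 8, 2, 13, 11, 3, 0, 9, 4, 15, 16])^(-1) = (16)(0 12 5)(2 8 7)(3 11 10 6)(4 14)(9 13)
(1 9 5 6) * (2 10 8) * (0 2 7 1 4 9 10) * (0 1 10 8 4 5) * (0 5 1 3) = [2, 8, 3, 0, 9, 6, 1, 10, 7, 5, 4] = (0 2 3)(1 8 7 10 4 9 5 6)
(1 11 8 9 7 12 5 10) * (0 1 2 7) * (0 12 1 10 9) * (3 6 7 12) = (0 10 2 12 5 9 3 6 7 1 11 8) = [10, 11, 12, 6, 4, 9, 7, 1, 0, 3, 2, 8, 5]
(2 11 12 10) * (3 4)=[0, 1, 11, 4, 3, 5, 6, 7, 8, 9, 2, 12, 10]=(2 11 12 10)(3 4)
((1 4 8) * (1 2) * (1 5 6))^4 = (1 5 8)(2 4 6)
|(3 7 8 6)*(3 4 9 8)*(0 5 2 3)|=|(0 5 2 3 7)(4 9 8 6)|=20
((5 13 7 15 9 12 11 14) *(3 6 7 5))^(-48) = ((3 6 7 15 9 12 11 14)(5 13))^(-48) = (15)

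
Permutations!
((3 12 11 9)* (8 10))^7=((3 12 11 9)(8 10))^7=(3 9 11 12)(8 10)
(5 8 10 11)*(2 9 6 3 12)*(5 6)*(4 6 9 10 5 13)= (2 10 11 9 13 4 6 3 12)(5 8)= [0, 1, 10, 12, 6, 8, 3, 7, 5, 13, 11, 9, 2, 4]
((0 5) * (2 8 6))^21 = (8)(0 5)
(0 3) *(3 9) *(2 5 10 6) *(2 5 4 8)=(0 9 3)(2 4 8)(5 10 6)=[9, 1, 4, 0, 8, 10, 5, 7, 2, 3, 6]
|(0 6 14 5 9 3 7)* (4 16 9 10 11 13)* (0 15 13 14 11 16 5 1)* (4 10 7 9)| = 70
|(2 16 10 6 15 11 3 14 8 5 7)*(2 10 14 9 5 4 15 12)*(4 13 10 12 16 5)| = 60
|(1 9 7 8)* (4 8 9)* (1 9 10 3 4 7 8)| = 10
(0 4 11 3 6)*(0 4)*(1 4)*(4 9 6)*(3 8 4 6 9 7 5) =(1 7 5 3 6)(4 11 8) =[0, 7, 2, 6, 11, 3, 1, 5, 4, 9, 10, 8]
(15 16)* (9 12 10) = (9 12 10)(15 16) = [0, 1, 2, 3, 4, 5, 6, 7, 8, 12, 9, 11, 10, 13, 14, 16, 15]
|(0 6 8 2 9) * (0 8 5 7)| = |(0 6 5 7)(2 9 8)| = 12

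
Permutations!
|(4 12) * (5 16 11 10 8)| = |(4 12)(5 16 11 10 8)| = 10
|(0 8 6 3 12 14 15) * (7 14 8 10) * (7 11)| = 12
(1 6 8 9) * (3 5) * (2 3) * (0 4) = (0 4)(1 6 8 9)(2 3 5) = [4, 6, 3, 5, 0, 2, 8, 7, 9, 1]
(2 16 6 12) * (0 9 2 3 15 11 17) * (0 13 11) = (0 9 2 16 6 12 3 15)(11 17 13) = [9, 1, 16, 15, 4, 5, 12, 7, 8, 2, 10, 17, 3, 11, 14, 0, 6, 13]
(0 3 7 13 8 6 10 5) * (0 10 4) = (0 3 7 13 8 6 4)(5 10) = [3, 1, 2, 7, 0, 10, 4, 13, 6, 9, 5, 11, 12, 8]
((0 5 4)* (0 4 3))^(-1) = ((0 5 3))^(-1) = (0 3 5)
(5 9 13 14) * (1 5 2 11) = (1 5 9 13 14 2 11) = [0, 5, 11, 3, 4, 9, 6, 7, 8, 13, 10, 1, 12, 14, 2]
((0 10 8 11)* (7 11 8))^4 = ((0 10 7 11))^4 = (11)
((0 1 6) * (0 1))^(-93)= ((1 6))^(-93)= (1 6)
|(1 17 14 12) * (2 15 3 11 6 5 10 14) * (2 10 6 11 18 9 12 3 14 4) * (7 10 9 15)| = 4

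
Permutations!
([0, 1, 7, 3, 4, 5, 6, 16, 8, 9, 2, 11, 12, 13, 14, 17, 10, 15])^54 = (17)(2 16)(7 10)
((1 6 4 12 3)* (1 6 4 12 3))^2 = ((1 4 3 6 12))^2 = (1 3 12 4 6)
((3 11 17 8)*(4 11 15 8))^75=((3 15 8)(4 11 17))^75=(17)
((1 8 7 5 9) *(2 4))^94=((1 8 7 5 9)(2 4))^94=(1 9 5 7 8)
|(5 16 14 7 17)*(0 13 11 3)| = |(0 13 11 3)(5 16 14 7 17)| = 20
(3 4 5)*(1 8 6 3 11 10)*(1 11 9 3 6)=(1 8)(3 4 5 9)(10 11)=[0, 8, 2, 4, 5, 9, 6, 7, 1, 3, 11, 10]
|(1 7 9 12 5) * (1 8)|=|(1 7 9 12 5 8)|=6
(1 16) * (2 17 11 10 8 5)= [0, 16, 17, 3, 4, 2, 6, 7, 5, 9, 8, 10, 12, 13, 14, 15, 1, 11]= (1 16)(2 17 11 10 8 5)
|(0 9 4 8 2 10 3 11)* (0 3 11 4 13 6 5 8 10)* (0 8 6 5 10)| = 18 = |(0 9 13 5 6 10 11 3 4)(2 8)|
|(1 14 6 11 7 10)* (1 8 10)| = |(1 14 6 11 7)(8 10)| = 10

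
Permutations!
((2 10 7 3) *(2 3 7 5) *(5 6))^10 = (2 6)(5 10)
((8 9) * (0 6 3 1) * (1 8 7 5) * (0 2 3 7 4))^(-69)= ((0 6 7 5 1 2 3 8 9 4))^(-69)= (0 6 7 5 1 2 3 8 9 4)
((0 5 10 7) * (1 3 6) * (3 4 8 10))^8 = ((0 5 3 6 1 4 8 10 7))^8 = (0 7 10 8 4 1 6 3 5)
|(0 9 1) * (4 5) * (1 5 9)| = 6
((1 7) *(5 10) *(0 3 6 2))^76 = ((0 3 6 2)(1 7)(5 10))^76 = (10)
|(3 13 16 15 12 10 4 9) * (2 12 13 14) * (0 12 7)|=|(0 12 10 4 9 3 14 2 7)(13 16 15)|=9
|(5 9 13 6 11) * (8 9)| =6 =|(5 8 9 13 6 11)|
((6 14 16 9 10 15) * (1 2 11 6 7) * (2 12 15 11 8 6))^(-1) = (1 7 15 12)(2 11 10 9 16 14 6 8)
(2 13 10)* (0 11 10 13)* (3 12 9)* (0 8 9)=(13)(0 11 10 2 8 9 3 12)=[11, 1, 8, 12, 4, 5, 6, 7, 9, 3, 2, 10, 0, 13]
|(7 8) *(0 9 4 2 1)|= 10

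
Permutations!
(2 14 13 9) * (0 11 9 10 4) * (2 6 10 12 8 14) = (0 11 9 6 10 4)(8 14 13 12) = [11, 1, 2, 3, 0, 5, 10, 7, 14, 6, 4, 9, 8, 12, 13]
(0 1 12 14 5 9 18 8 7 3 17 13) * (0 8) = [1, 12, 2, 17, 4, 9, 6, 3, 7, 18, 10, 11, 14, 8, 5, 15, 16, 13, 0] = (0 1 12 14 5 9 18)(3 17 13 8 7)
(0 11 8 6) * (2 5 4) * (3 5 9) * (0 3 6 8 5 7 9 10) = (0 11 5 4 2 10)(3 7 9 6) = [11, 1, 10, 7, 2, 4, 3, 9, 8, 6, 0, 5]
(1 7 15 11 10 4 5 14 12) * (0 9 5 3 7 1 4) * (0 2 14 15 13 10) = (0 9 5 15 11)(2 14 12 4 3 7 13 10) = [9, 1, 14, 7, 3, 15, 6, 13, 8, 5, 2, 0, 4, 10, 12, 11]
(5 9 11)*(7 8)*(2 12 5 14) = (2 12 5 9 11 14)(7 8) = [0, 1, 12, 3, 4, 9, 6, 8, 7, 11, 10, 14, 5, 13, 2]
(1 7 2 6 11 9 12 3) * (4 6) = (1 7 2 4 6 11 9 12 3) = [0, 7, 4, 1, 6, 5, 11, 2, 8, 12, 10, 9, 3]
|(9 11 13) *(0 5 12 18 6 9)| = |(0 5 12 18 6 9 11 13)| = 8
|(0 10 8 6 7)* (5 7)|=6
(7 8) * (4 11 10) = (4 11 10)(7 8) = [0, 1, 2, 3, 11, 5, 6, 8, 7, 9, 4, 10]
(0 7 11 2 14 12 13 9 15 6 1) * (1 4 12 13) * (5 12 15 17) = (0 7 11 2 14 13 9 17 5 12 1)(4 15 6) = [7, 0, 14, 3, 15, 12, 4, 11, 8, 17, 10, 2, 1, 9, 13, 6, 16, 5]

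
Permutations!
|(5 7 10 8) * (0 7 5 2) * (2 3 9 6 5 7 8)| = 9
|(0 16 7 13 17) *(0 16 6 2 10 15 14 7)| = 10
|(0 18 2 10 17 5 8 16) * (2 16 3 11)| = |(0 18 16)(2 10 17 5 8 3 11)| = 21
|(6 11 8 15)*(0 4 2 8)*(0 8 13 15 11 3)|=|(0 4 2 13 15 6 3)(8 11)|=14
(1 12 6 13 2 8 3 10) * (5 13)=(1 12 6 5 13 2 8 3 10)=[0, 12, 8, 10, 4, 13, 5, 7, 3, 9, 1, 11, 6, 2]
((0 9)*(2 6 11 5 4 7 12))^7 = ((0 9)(2 6 11 5 4 7 12))^7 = (12)(0 9)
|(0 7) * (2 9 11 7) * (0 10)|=6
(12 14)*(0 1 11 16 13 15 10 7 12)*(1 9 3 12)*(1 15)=(0 9 3 12 14)(1 11 16 13)(7 15 10)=[9, 11, 2, 12, 4, 5, 6, 15, 8, 3, 7, 16, 14, 1, 0, 10, 13]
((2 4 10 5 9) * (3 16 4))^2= ((2 3 16 4 10 5 9))^2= (2 16 10 9 3 4 5)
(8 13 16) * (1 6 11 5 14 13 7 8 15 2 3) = (1 6 11 5 14 13 16 15 2 3)(7 8) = [0, 6, 3, 1, 4, 14, 11, 8, 7, 9, 10, 5, 12, 16, 13, 2, 15]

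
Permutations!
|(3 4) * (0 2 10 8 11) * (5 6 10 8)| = 12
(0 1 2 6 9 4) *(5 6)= (0 1 2 5 6 9 4)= [1, 2, 5, 3, 0, 6, 9, 7, 8, 4]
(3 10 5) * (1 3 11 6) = [0, 3, 2, 10, 4, 11, 1, 7, 8, 9, 5, 6] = (1 3 10 5 11 6)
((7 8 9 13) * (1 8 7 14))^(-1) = (1 14 13 9 8)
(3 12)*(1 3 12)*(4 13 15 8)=(1 3)(4 13 15 8)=[0, 3, 2, 1, 13, 5, 6, 7, 4, 9, 10, 11, 12, 15, 14, 8]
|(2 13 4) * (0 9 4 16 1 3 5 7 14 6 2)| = 9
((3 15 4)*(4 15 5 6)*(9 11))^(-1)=(15)(3 4 6 5)(9 11)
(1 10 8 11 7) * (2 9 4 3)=(1 10 8 11 7)(2 9 4 3)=[0, 10, 9, 2, 3, 5, 6, 1, 11, 4, 8, 7]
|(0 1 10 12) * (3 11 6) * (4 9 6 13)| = |(0 1 10 12)(3 11 13 4 9 6)| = 12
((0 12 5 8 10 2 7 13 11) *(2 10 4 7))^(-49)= (0 11 13 7 4 8 5 12)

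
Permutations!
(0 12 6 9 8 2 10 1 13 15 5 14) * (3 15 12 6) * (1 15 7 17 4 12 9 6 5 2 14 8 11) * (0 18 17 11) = (0 5 8 14 18 17 4 12 3 7 11 1 13 9)(2 10 15) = [5, 13, 10, 7, 12, 8, 6, 11, 14, 0, 15, 1, 3, 9, 18, 2, 16, 4, 17]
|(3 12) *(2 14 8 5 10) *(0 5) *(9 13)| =6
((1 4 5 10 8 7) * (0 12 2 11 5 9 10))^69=((0 12 2 11 5)(1 4 9 10 8 7))^69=(0 5 11 2 12)(1 10)(4 8)(7 9)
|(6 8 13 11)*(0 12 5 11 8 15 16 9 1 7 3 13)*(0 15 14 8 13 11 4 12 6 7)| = |(0 6 14 8 15 16 9 1)(3 11 7)(4 12 5)| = 24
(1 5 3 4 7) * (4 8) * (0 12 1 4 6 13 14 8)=(0 12 1 5 3)(4 7)(6 13 14 8)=[12, 5, 2, 0, 7, 3, 13, 4, 6, 9, 10, 11, 1, 14, 8]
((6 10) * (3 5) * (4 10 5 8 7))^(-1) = ((3 8 7 4 10 6 5))^(-1) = (3 5 6 10 4 7 8)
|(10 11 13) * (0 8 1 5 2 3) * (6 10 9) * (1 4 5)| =30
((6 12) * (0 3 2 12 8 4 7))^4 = ((0 3 2 12 6 8 4 7))^4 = (0 6)(2 4)(3 8)(7 12)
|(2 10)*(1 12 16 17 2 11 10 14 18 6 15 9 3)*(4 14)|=|(1 12 16 17 2 4 14 18 6 15 9 3)(10 11)|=12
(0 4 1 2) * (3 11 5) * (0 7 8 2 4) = [0, 4, 7, 11, 1, 3, 6, 8, 2, 9, 10, 5] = (1 4)(2 7 8)(3 11 5)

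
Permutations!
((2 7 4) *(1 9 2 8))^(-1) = ((1 9 2 7 4 8))^(-1) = (1 8 4 7 2 9)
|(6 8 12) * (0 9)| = 6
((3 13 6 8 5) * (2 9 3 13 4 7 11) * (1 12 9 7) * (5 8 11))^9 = ((1 12 9 3 4)(2 7 5 13 6 11))^9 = (1 4 3 9 12)(2 13)(5 11)(6 7)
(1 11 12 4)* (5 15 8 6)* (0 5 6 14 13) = (0 5 15 8 14 13)(1 11 12 4) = [5, 11, 2, 3, 1, 15, 6, 7, 14, 9, 10, 12, 4, 0, 13, 8]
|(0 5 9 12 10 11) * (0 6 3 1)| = |(0 5 9 12 10 11 6 3 1)| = 9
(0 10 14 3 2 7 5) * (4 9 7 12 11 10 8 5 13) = (0 8 5)(2 12 11 10 14 3)(4 9 7 13) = [8, 1, 12, 2, 9, 0, 6, 13, 5, 7, 14, 10, 11, 4, 3]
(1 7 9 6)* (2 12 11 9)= (1 7 2 12 11 9 6)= [0, 7, 12, 3, 4, 5, 1, 2, 8, 6, 10, 9, 11]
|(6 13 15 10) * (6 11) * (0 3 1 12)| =|(0 3 1 12)(6 13 15 10 11)| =20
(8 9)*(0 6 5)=(0 6 5)(8 9)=[6, 1, 2, 3, 4, 0, 5, 7, 9, 8]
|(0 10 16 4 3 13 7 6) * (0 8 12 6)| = |(0 10 16 4 3 13 7)(6 8 12)| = 21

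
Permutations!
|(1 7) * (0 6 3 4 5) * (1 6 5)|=10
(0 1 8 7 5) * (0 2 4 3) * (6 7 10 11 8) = (0 1 6 7 5 2 4 3)(8 10 11) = [1, 6, 4, 0, 3, 2, 7, 5, 10, 9, 11, 8]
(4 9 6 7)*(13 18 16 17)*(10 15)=(4 9 6 7)(10 15)(13 18 16 17)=[0, 1, 2, 3, 9, 5, 7, 4, 8, 6, 15, 11, 12, 18, 14, 10, 17, 13, 16]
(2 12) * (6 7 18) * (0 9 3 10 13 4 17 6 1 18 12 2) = (0 9 3 10 13 4 17 6 7 12)(1 18) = [9, 18, 2, 10, 17, 5, 7, 12, 8, 3, 13, 11, 0, 4, 14, 15, 16, 6, 1]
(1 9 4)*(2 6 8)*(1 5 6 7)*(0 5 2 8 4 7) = [5, 9, 0, 3, 2, 6, 4, 1, 8, 7] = (0 5 6 4 2)(1 9 7)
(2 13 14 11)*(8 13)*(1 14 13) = [0, 14, 8, 3, 4, 5, 6, 7, 1, 9, 10, 2, 12, 13, 11] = (1 14 11 2 8)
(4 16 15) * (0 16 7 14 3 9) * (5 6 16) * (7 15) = (0 5 6 16 7 14 3 9)(4 15) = [5, 1, 2, 9, 15, 6, 16, 14, 8, 0, 10, 11, 12, 13, 3, 4, 7]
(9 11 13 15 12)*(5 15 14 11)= (5 15 12 9)(11 13 14)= [0, 1, 2, 3, 4, 15, 6, 7, 8, 5, 10, 13, 9, 14, 11, 12]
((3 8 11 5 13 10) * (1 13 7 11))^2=(1 10 8 13 3)(5 11 7)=((1 13 10 3 8)(5 7 11))^2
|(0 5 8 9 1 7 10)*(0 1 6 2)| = 6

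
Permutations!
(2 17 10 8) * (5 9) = (2 17 10 8)(5 9) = [0, 1, 17, 3, 4, 9, 6, 7, 2, 5, 8, 11, 12, 13, 14, 15, 16, 10]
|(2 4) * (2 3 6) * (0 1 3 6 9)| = 12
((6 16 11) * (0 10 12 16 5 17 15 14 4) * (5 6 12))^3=((0 10 5 17 15 14 4)(11 12 16))^3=(0 17 4 5 14 10 15)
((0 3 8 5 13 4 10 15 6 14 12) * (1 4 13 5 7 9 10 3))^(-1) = (0 12 14 6 15 10 9 7 8 3 4 1)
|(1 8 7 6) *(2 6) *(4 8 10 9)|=8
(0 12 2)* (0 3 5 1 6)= (0 12 2 3 5 1 6)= [12, 6, 3, 5, 4, 1, 0, 7, 8, 9, 10, 11, 2]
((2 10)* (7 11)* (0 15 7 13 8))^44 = (0 7 13)(8 15 11) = ((0 15 7 11 13 8)(2 10))^44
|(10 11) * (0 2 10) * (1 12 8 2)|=|(0 1 12 8 2 10 11)|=7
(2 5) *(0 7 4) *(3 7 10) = (0 10 3 7 4)(2 5) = [10, 1, 5, 7, 0, 2, 6, 4, 8, 9, 3]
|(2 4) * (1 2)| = 3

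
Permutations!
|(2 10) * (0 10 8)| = 4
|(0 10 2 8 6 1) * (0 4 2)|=10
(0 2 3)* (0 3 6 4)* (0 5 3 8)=(0 2 6 4 5 3 8)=[2, 1, 6, 8, 5, 3, 4, 7, 0]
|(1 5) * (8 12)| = |(1 5)(8 12)| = 2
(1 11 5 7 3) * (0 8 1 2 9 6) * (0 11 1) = (0 8)(2 9 6 11 5 7 3) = [8, 1, 9, 2, 4, 7, 11, 3, 0, 6, 10, 5]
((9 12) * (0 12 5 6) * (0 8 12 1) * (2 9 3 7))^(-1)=(0 1)(2 7 3 12 8 6 5 9)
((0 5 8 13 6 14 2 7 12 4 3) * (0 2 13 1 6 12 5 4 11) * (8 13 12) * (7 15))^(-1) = ((0 4 3 2 15 7 5 13 8 1 6 14 12 11))^(-1) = (0 11 12 14 6 1 8 13 5 7 15 2 3 4)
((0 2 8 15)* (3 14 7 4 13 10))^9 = (0 2 8 15)(3 4)(7 10)(13 14) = ((0 2 8 15)(3 14 7 4 13 10))^9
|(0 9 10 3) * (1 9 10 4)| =3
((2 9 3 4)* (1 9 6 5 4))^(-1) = (1 3 9)(2 4 5 6)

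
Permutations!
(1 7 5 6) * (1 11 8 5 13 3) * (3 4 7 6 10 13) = (1 6 11 8 5 10 13 4 7 3) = [0, 6, 2, 1, 7, 10, 11, 3, 5, 9, 13, 8, 12, 4]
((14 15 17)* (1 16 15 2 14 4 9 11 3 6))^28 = (1 16 15 17 4 9 11 3 6)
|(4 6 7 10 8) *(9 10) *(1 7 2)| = 8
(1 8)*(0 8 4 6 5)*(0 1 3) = (0 8 3)(1 4 6 5) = [8, 4, 2, 0, 6, 1, 5, 7, 3]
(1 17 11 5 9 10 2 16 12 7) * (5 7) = (1 17 11 7)(2 16 12 5 9 10) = [0, 17, 16, 3, 4, 9, 6, 1, 8, 10, 2, 7, 5, 13, 14, 15, 12, 11]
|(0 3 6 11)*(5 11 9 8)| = 7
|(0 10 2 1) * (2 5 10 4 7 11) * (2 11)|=|(11)(0 4 7 2 1)(5 10)|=10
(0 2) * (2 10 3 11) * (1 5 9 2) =(0 10 3 11 1 5 9 2) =[10, 5, 0, 11, 4, 9, 6, 7, 8, 2, 3, 1]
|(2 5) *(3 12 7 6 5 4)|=|(2 4 3 12 7 6 5)|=7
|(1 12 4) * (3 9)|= |(1 12 4)(3 9)|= 6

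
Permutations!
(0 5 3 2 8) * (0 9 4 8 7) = [5, 1, 7, 2, 8, 3, 6, 0, 9, 4] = (0 5 3 2 7)(4 8 9)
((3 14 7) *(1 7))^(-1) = (1 14 3 7)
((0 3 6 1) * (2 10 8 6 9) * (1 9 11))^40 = (11)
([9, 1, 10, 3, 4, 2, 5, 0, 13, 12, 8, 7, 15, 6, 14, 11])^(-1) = [7, 1, 5, 3, 4, 6, 13, 11, 10, 0, 2, 15, 9, 8, 14, 12]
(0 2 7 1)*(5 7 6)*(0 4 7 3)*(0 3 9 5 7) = (0 2 6 7 1 4)(5 9) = [2, 4, 6, 3, 0, 9, 7, 1, 8, 5]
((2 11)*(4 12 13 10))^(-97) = ((2 11)(4 12 13 10))^(-97) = (2 11)(4 10 13 12)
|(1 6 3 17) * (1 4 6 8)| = |(1 8)(3 17 4 6)| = 4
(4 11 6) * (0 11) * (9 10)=(0 11 6 4)(9 10)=[11, 1, 2, 3, 0, 5, 4, 7, 8, 10, 9, 6]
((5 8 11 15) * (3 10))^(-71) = (3 10)(5 8 11 15)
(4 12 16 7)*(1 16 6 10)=[0, 16, 2, 3, 12, 5, 10, 4, 8, 9, 1, 11, 6, 13, 14, 15, 7]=(1 16 7 4 12 6 10)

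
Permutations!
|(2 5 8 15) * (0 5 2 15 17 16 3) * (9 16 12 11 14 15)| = 11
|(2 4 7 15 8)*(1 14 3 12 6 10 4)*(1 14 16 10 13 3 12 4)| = |(1 16 10)(2 14 12 6 13 3 4 7 15 8)| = 30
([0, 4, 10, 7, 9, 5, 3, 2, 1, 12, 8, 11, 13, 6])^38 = (1 6 8 13 10 12 2 9 7 4 3)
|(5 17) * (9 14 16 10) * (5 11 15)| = 4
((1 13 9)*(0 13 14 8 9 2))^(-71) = ((0 13 2)(1 14 8 9))^(-71) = (0 13 2)(1 14 8 9)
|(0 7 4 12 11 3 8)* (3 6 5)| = |(0 7 4 12 11 6 5 3 8)| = 9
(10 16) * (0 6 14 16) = (0 6 14 16 10) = [6, 1, 2, 3, 4, 5, 14, 7, 8, 9, 0, 11, 12, 13, 16, 15, 10]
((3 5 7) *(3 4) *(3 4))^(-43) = (3 7 5)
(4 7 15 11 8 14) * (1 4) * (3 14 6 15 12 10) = [0, 4, 2, 14, 7, 5, 15, 12, 6, 9, 3, 8, 10, 13, 1, 11] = (1 4 7 12 10 3 14)(6 15 11 8)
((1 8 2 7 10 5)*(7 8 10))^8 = ((1 10 5)(2 8))^8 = (1 5 10)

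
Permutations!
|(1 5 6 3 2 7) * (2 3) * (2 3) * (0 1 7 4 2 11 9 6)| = |(0 1 5)(2 4)(3 11 9 6)| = 12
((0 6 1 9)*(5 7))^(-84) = (9) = ((0 6 1 9)(5 7))^(-84)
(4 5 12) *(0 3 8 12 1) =(0 3 8 12 4 5 1) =[3, 0, 2, 8, 5, 1, 6, 7, 12, 9, 10, 11, 4]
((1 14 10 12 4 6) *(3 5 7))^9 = (1 12)(4 14)(6 10)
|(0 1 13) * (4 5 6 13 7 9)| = |(0 1 7 9 4 5 6 13)| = 8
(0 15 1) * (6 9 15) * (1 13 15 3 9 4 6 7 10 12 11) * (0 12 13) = (0 7 10 13 15)(1 12 11)(3 9)(4 6) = [7, 12, 2, 9, 6, 5, 4, 10, 8, 3, 13, 1, 11, 15, 14, 0]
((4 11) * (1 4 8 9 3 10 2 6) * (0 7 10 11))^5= (0 1 2 7 4 6 10)(3 11 8 9)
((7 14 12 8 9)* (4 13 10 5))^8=(7 8 14 9 12)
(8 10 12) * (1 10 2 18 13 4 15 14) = [0, 10, 18, 3, 15, 5, 6, 7, 2, 9, 12, 11, 8, 4, 1, 14, 16, 17, 13] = (1 10 12 8 2 18 13 4 15 14)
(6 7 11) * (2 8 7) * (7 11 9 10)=[0, 1, 8, 3, 4, 5, 2, 9, 11, 10, 7, 6]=(2 8 11 6)(7 9 10)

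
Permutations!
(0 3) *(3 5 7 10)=(0 5 7 10 3)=[5, 1, 2, 0, 4, 7, 6, 10, 8, 9, 3]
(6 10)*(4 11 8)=(4 11 8)(6 10)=[0, 1, 2, 3, 11, 5, 10, 7, 4, 9, 6, 8]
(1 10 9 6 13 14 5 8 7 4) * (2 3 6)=(1 10 9 2 3 6 13 14 5 8 7 4)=[0, 10, 3, 6, 1, 8, 13, 4, 7, 2, 9, 11, 12, 14, 5]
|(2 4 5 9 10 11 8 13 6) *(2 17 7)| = 11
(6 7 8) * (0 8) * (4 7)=(0 8 6 4 7)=[8, 1, 2, 3, 7, 5, 4, 0, 6]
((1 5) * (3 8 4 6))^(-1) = (1 5)(3 6 4 8)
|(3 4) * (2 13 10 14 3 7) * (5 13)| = 8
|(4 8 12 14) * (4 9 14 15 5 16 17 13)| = |(4 8 12 15 5 16 17 13)(9 14)| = 8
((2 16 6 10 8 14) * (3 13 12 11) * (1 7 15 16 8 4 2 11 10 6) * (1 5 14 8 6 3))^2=((1 7 15 16 5 14 11)(2 6 3 13 12 10 4))^2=(1 15 5 11 7 16 14)(2 3 12 4 6 13 10)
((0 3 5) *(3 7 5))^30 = ((0 7 5))^30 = (7)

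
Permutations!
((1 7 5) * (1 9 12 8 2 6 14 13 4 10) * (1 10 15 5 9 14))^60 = (15)(1 8 7 2 9 6 12)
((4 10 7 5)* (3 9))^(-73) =(3 9)(4 5 7 10)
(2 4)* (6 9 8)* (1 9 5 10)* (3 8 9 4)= (1 4 2 3 8 6 5 10)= [0, 4, 3, 8, 2, 10, 5, 7, 6, 9, 1]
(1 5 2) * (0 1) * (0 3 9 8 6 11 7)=(0 1 5 2 3 9 8 6 11 7)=[1, 5, 3, 9, 4, 2, 11, 0, 6, 8, 10, 7]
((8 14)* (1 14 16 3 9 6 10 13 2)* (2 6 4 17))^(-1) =((1 14 8 16 3 9 4 17 2)(6 10 13))^(-1) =(1 2 17 4 9 3 16 8 14)(6 13 10)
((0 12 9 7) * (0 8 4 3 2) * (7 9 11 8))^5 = (0 3 8 12 2 4 11)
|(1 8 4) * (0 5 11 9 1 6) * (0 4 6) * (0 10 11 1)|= |(0 5 1 8 6 4 10 11 9)|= 9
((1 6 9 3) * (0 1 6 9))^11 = (0 1 9 3 6)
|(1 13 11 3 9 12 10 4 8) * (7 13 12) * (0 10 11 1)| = |(0 10 4 8)(1 12 11 3 9 7 13)| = 28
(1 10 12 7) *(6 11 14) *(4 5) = (1 10 12 7)(4 5)(6 11 14) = [0, 10, 2, 3, 5, 4, 11, 1, 8, 9, 12, 14, 7, 13, 6]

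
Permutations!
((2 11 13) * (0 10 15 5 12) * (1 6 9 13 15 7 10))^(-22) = ((0 1 6 9 13 2 11 15 5 12)(7 10))^(-22) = (0 5 11 13 6)(1 12 15 2 9)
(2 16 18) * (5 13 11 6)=[0, 1, 16, 3, 4, 13, 5, 7, 8, 9, 10, 6, 12, 11, 14, 15, 18, 17, 2]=(2 16 18)(5 13 11 6)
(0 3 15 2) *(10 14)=(0 3 15 2)(10 14)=[3, 1, 0, 15, 4, 5, 6, 7, 8, 9, 14, 11, 12, 13, 10, 2]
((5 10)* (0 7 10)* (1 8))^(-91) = (0 7 10 5)(1 8)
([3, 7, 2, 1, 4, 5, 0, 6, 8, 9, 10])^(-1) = [6, 3, 2, 0, 4, 5, 7, 1, 8, 9, 10]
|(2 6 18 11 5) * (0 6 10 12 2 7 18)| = 12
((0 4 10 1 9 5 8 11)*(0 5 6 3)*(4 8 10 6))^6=((0 8 11 5 10 1 9 4 6 3))^6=(0 9 11 6 10)(1 8 4 5 3)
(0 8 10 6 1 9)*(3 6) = [8, 9, 2, 6, 4, 5, 1, 7, 10, 0, 3] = (0 8 10 3 6 1 9)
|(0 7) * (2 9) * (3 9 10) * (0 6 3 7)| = |(2 10 7 6 3 9)| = 6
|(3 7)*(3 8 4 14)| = 5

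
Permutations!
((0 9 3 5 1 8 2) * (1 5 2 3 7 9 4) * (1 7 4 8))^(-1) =(0 2 3 8)(4 9 7)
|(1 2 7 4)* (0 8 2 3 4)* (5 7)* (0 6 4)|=|(0 8 2 5 7 6 4 1 3)|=9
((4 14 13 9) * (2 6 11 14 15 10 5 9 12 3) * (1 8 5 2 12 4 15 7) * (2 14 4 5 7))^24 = ((1 8 7)(2 6 11 4)(3 12)(5 9 15 10 14 13))^24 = (15)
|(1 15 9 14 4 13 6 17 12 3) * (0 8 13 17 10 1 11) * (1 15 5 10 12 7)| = |(0 8 13 6 12 3 11)(1 5 10 15 9 14 4 17 7)| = 63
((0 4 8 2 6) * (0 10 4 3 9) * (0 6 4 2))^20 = (0 10)(2 3)(4 9)(6 8)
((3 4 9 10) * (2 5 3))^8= ((2 5 3 4 9 10))^8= (2 3 9)(4 10 5)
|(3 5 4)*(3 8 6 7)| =|(3 5 4 8 6 7)| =6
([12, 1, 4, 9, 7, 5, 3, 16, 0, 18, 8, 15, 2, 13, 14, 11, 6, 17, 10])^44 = (0 9 7)(2 10 6)(3 4 8)(12 18 16)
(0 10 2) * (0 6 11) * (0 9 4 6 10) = [0, 1, 10, 3, 6, 5, 11, 7, 8, 4, 2, 9] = (2 10)(4 6 11 9)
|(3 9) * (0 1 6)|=6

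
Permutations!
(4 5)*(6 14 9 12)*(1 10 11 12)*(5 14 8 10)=(1 5 4 14 9)(6 8 10 11 12)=[0, 5, 2, 3, 14, 4, 8, 7, 10, 1, 11, 12, 6, 13, 9]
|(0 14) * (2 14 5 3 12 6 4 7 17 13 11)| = 12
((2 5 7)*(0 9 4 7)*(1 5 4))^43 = ((0 9 1 5)(2 4 7))^43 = (0 5 1 9)(2 4 7)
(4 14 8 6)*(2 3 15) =(2 3 15)(4 14 8 6) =[0, 1, 3, 15, 14, 5, 4, 7, 6, 9, 10, 11, 12, 13, 8, 2]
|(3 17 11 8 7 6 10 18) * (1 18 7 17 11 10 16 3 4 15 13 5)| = |(1 18 4 15 13 5)(3 11 8 17 10 7 6 16)| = 24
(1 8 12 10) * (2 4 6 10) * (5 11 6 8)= (1 5 11 6 10)(2 4 8 12)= [0, 5, 4, 3, 8, 11, 10, 7, 12, 9, 1, 6, 2]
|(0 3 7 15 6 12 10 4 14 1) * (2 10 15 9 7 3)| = 6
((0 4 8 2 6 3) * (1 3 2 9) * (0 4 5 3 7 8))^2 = (0 3)(1 8)(4 5)(7 9)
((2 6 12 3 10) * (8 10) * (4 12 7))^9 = (2 6 7 4 12 3 8 10)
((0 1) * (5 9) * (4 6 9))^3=((0 1)(4 6 9 5))^3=(0 1)(4 5 9 6)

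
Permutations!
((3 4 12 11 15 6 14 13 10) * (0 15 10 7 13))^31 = ((0 15 6 14)(3 4 12 11 10)(7 13))^31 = (0 14 6 15)(3 4 12 11 10)(7 13)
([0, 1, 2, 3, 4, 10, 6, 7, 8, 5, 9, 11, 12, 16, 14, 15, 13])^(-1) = (5 9 10)(13 16)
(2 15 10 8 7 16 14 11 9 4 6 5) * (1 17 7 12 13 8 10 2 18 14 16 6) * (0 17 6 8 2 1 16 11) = [17, 6, 15, 3, 16, 18, 5, 8, 12, 4, 10, 9, 13, 2, 0, 1, 11, 7, 14] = (0 17 7 8 12 13 2 15 1 6 5 18 14)(4 16 11 9)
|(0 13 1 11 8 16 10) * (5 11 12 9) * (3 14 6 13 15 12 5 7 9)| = |(0 15 12 3 14 6 13 1 5 11 8 16 10)(7 9)| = 26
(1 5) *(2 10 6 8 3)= (1 5)(2 10 6 8 3)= [0, 5, 10, 2, 4, 1, 8, 7, 3, 9, 6]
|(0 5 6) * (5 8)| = 4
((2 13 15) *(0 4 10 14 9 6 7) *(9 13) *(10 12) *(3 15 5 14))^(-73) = (0 9 3 4 6 15 12 7 2 10)(5 13 14)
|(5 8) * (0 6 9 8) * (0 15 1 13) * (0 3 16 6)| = 9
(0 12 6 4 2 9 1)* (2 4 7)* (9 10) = (0 12 6 7 2 10 9 1) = [12, 0, 10, 3, 4, 5, 7, 2, 8, 1, 9, 11, 6]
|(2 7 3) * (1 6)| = 6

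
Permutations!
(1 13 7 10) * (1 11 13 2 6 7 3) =(1 2 6 7 10 11 13 3) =[0, 2, 6, 1, 4, 5, 7, 10, 8, 9, 11, 13, 12, 3]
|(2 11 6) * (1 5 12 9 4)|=15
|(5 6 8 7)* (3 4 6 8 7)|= 6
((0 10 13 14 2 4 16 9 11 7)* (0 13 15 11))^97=((0 10 15 11 7 13 14 2 4 16 9))^97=(0 16 2 13 11 10 9 4 14 7 15)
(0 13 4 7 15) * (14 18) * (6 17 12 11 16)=[13, 1, 2, 3, 7, 5, 17, 15, 8, 9, 10, 16, 11, 4, 18, 0, 6, 12, 14]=(0 13 4 7 15)(6 17 12 11 16)(14 18)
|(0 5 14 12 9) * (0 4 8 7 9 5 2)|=12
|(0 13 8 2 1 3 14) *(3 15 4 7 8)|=12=|(0 13 3 14)(1 15 4 7 8 2)|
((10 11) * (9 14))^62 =(14)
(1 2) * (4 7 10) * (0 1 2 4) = (0 1 4 7 10) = [1, 4, 2, 3, 7, 5, 6, 10, 8, 9, 0]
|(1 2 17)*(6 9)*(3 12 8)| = |(1 2 17)(3 12 8)(6 9)| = 6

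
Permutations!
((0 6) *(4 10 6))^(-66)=(0 10)(4 6)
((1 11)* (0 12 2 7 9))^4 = (0 9 7 2 12)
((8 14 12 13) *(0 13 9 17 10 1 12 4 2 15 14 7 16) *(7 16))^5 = ((0 13 8 16)(1 12 9 17 10)(2 15 14 4))^5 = (17)(0 13 8 16)(2 15 14 4)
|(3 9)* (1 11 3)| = 4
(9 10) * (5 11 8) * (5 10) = (5 11 8 10 9) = [0, 1, 2, 3, 4, 11, 6, 7, 10, 5, 9, 8]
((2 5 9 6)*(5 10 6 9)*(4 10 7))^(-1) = (2 6 10 4 7)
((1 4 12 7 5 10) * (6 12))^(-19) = ((1 4 6 12 7 5 10))^(-19) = (1 6 7 10 4 12 5)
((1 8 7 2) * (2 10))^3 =((1 8 7 10 2))^3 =(1 10 8 2 7)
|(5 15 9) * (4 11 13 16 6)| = |(4 11 13 16 6)(5 15 9)| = 15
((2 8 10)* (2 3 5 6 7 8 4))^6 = (10) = ((2 4)(3 5 6 7 8 10))^6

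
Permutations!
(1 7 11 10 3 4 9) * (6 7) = (1 6 7 11 10 3 4 9) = [0, 6, 2, 4, 9, 5, 7, 11, 8, 1, 3, 10]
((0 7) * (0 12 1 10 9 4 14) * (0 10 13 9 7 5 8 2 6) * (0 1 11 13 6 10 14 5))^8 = (14)(2 5 9 11 7)(4 13 12 10 8)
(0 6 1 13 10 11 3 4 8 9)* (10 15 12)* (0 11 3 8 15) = [6, 13, 2, 4, 15, 5, 1, 7, 9, 11, 3, 8, 10, 0, 14, 12] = (0 6 1 13)(3 4 15 12 10)(8 9 11)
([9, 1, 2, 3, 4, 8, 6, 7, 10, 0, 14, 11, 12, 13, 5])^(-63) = [9, 1, 2, 3, 4, 8, 6, 7, 10, 0, 14, 11, 12, 13, 5]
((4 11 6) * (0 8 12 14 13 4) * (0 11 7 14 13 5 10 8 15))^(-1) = (0 15)(4 13 12 8 10 5 14 7)(6 11)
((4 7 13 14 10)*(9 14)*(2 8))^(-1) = (2 8)(4 10 14 9 13 7)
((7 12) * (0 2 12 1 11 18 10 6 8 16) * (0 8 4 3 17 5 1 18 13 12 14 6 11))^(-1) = ((0 2 14 6 4 3 17 5 1)(7 18 10 11 13 12)(8 16))^(-1) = (0 1 5 17 3 4 6 14 2)(7 12 13 11 10 18)(8 16)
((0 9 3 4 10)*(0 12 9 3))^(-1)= (0 9 12 10 4 3)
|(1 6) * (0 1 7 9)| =5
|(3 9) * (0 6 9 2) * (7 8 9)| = 7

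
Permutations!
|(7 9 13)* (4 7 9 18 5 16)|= |(4 7 18 5 16)(9 13)|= 10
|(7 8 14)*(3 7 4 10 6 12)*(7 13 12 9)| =|(3 13 12)(4 10 6 9 7 8 14)| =21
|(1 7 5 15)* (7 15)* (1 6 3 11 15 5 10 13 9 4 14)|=|(1 5 7 10 13 9 4 14)(3 11 15 6)|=8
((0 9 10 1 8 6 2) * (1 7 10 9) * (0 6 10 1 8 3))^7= ((0 8 10 7 1 3)(2 6))^7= (0 8 10 7 1 3)(2 6)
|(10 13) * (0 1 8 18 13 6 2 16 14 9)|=|(0 1 8 18 13 10 6 2 16 14 9)|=11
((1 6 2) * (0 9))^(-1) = (0 9)(1 2 6)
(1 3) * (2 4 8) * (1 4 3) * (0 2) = (0 2 3 4 8) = [2, 1, 3, 4, 8, 5, 6, 7, 0]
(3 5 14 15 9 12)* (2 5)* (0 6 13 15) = (0 6 13 15 9 12 3 2 5 14) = [6, 1, 5, 2, 4, 14, 13, 7, 8, 12, 10, 11, 3, 15, 0, 9]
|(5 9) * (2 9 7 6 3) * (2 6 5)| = |(2 9)(3 6)(5 7)| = 2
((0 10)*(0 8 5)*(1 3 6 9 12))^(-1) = ((0 10 8 5)(1 3 6 9 12))^(-1) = (0 5 8 10)(1 12 9 6 3)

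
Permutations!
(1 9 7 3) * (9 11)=(1 11 9 7 3)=[0, 11, 2, 1, 4, 5, 6, 3, 8, 7, 10, 9]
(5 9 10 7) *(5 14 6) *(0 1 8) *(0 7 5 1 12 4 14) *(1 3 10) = [12, 8, 2, 10, 14, 9, 3, 0, 7, 1, 5, 11, 4, 13, 6] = (0 12 4 14 6 3 10 5 9 1 8 7)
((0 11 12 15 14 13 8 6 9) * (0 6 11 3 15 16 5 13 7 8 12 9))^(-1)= ((0 3 15 14 7 8 11 9 6)(5 13 12 16))^(-1)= (0 6 9 11 8 7 14 15 3)(5 16 12 13)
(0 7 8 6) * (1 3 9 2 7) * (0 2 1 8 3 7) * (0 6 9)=(0 8 9 1 7 3)(2 6)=[8, 7, 6, 0, 4, 5, 2, 3, 9, 1]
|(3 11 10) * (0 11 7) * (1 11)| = |(0 1 11 10 3 7)| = 6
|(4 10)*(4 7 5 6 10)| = 4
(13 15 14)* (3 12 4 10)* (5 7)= (3 12 4 10)(5 7)(13 15 14)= [0, 1, 2, 12, 10, 7, 6, 5, 8, 9, 3, 11, 4, 15, 13, 14]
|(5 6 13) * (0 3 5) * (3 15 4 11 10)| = |(0 15 4 11 10 3 5 6 13)| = 9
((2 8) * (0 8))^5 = ((0 8 2))^5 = (0 2 8)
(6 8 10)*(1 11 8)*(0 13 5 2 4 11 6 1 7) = (0 13 5 2 4 11 8 10 1 6 7) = [13, 6, 4, 3, 11, 2, 7, 0, 10, 9, 1, 8, 12, 5]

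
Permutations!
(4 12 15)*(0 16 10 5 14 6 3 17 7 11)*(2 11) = [16, 1, 11, 17, 12, 14, 3, 2, 8, 9, 5, 0, 15, 13, 6, 4, 10, 7] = (0 16 10 5 14 6 3 17 7 2 11)(4 12 15)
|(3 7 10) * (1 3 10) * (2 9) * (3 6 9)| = 6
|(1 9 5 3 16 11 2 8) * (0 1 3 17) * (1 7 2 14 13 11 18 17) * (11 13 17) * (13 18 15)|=12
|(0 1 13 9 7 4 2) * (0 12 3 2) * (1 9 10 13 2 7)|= |(0 9 1 2 12 3 7 4)(10 13)|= 8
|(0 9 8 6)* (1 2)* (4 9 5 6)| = |(0 5 6)(1 2)(4 9 8)| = 6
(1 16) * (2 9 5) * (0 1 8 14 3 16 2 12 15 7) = (0 1 2 9 5 12 15 7)(3 16 8 14) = [1, 2, 9, 16, 4, 12, 6, 0, 14, 5, 10, 11, 15, 13, 3, 7, 8]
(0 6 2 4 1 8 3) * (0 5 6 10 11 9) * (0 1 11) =(0 10)(1 8 3 5 6 2 4 11 9) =[10, 8, 4, 5, 11, 6, 2, 7, 3, 1, 0, 9]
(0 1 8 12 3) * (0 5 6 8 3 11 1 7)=(0 7)(1 3 5 6 8 12 11)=[7, 3, 2, 5, 4, 6, 8, 0, 12, 9, 10, 1, 11]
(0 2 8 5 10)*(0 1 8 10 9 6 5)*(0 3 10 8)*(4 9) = (0 2 8 3 10 1)(4 9 6 5) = [2, 0, 8, 10, 9, 4, 5, 7, 3, 6, 1]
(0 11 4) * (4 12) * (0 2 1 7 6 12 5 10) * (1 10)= (0 11 5 1 7 6 12 4 2 10)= [11, 7, 10, 3, 2, 1, 12, 6, 8, 9, 0, 5, 4]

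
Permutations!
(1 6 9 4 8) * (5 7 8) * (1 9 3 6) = (3 6)(4 5 7 8 9) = [0, 1, 2, 6, 5, 7, 3, 8, 9, 4]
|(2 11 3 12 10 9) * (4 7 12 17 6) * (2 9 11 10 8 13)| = |(2 10 11 3 17 6 4 7 12 8 13)| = 11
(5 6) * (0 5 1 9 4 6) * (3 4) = (0 5)(1 9 3 4 6) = [5, 9, 2, 4, 6, 0, 1, 7, 8, 3]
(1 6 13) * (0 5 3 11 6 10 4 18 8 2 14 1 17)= (0 5 3 11 6 13 17)(1 10 4 18 8 2 14)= [5, 10, 14, 11, 18, 3, 13, 7, 2, 9, 4, 6, 12, 17, 1, 15, 16, 0, 8]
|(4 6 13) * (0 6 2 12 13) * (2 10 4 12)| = 2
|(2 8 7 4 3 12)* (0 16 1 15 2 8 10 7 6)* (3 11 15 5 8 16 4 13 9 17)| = 17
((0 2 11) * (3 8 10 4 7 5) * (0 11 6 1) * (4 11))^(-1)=(0 1 6 2)(3 5 7 4 11 10 8)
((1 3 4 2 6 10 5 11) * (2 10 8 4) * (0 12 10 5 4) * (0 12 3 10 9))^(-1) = ((0 3 2 6 8 12 9)(1 10 4 5 11))^(-1) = (0 9 12 8 6 2 3)(1 11 5 4 10)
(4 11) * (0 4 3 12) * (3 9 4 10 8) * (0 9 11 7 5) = [10, 1, 2, 12, 7, 0, 6, 5, 3, 4, 8, 11, 9] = (0 10 8 3 12 9 4 7 5)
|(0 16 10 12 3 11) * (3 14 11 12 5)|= 8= |(0 16 10 5 3 12 14 11)|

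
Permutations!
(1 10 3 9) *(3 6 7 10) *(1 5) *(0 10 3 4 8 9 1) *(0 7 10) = [0, 4, 2, 1, 8, 7, 10, 3, 9, 5, 6] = (1 4 8 9 5 7 3)(6 10)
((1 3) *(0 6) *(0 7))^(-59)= (0 6 7)(1 3)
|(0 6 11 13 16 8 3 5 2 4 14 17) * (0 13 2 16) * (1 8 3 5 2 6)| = |(0 1 8 5 16 3 2 4 14 17 13)(6 11)| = 22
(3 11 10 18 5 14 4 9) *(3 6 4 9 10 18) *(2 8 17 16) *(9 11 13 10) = (2 8 17 16)(3 13 10)(4 9 6)(5 14 11 18) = [0, 1, 8, 13, 9, 14, 4, 7, 17, 6, 3, 18, 12, 10, 11, 15, 2, 16, 5]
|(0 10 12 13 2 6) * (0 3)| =|(0 10 12 13 2 6 3)| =7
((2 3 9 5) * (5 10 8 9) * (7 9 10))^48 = ((2 3 5)(7 9)(8 10))^48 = (10)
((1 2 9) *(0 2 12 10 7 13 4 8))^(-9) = ((0 2 9 1 12 10 7 13 4 8))^(-9) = (0 2 9 1 12 10 7 13 4 8)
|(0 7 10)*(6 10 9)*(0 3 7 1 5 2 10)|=9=|(0 1 5 2 10 3 7 9 6)|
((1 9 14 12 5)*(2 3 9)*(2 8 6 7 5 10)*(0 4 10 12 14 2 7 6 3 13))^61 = ((14)(0 4 10 7 5 1 8 3 9 2 13))^61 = (14)(0 8 4 3 10 9 7 2 5 13 1)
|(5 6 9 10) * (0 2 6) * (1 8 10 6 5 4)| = 12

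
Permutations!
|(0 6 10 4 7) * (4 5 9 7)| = 6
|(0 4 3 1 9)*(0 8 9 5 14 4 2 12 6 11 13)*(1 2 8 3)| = 36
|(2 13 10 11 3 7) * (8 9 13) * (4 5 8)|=|(2 4 5 8 9 13 10 11 3 7)|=10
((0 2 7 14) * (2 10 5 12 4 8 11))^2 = (0 5 4 11 7)(2 14 10 12 8)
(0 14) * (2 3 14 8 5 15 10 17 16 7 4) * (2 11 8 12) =[12, 1, 3, 14, 11, 15, 6, 4, 5, 9, 17, 8, 2, 13, 0, 10, 7, 16] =(0 12 2 3 14)(4 11 8 5 15 10 17 16 7)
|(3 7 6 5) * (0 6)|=5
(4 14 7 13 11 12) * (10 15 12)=(4 14 7 13 11 10 15 12)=[0, 1, 2, 3, 14, 5, 6, 13, 8, 9, 15, 10, 4, 11, 7, 12]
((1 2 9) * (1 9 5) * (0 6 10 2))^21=((0 6 10 2 5 1))^21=(0 2)(1 10)(5 6)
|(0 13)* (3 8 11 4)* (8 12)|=10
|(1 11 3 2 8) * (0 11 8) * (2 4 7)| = |(0 11 3 4 7 2)(1 8)| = 6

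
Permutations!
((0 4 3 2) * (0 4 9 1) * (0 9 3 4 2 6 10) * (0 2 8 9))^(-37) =(0 10 9 3 2 1 6 8)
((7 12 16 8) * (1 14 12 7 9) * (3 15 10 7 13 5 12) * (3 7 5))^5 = ((1 14 7 13 3 15 10 5 12 16 8 9))^5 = (1 15 8 13 12 14 10 9 3 16 7 5)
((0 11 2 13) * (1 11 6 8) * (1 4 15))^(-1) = (0 13 2 11 1 15 4 8 6)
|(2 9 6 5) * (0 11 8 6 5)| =|(0 11 8 6)(2 9 5)| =12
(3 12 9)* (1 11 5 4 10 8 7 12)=(1 11 5 4 10 8 7 12 9 3)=[0, 11, 2, 1, 10, 4, 6, 12, 7, 3, 8, 5, 9]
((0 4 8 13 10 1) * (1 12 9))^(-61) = ((0 4 8 13 10 12 9 1))^(-61) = (0 13 9 4 10 1 8 12)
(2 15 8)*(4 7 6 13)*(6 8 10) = [0, 1, 15, 3, 7, 5, 13, 8, 2, 9, 6, 11, 12, 4, 14, 10] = (2 15 10 6 13 4 7 8)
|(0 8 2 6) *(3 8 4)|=|(0 4 3 8 2 6)|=6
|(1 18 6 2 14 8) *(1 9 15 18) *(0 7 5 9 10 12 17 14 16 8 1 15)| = 44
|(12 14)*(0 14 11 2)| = 5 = |(0 14 12 11 2)|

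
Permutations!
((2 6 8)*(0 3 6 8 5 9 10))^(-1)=(0 10 9 5 6 3)(2 8)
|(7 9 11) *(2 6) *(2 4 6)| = |(4 6)(7 9 11)| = 6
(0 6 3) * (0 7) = [6, 1, 2, 7, 4, 5, 3, 0] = (0 6 3 7)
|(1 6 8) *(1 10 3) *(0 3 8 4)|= 10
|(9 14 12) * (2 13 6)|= 3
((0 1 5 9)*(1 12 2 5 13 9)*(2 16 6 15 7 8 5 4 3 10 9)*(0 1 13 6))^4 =(0 12 16)(1 8 4)(2 9 7)(3 6 5)(10 15 13)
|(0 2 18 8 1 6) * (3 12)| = |(0 2 18 8 1 6)(3 12)| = 6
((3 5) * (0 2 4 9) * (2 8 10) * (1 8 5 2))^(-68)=((0 5 3 2 4 9)(1 8 10))^(-68)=(0 4 3)(1 8 10)(2 5 9)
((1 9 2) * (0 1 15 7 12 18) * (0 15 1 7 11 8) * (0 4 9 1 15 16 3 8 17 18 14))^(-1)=(0 14 12 7)(2 9 4 8 3 16 18 17 11 15)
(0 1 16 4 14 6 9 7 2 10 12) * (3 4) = (0 1 16 3 4 14 6 9 7 2 10 12) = [1, 16, 10, 4, 14, 5, 9, 2, 8, 7, 12, 11, 0, 13, 6, 15, 3]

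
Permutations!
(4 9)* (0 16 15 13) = [16, 1, 2, 3, 9, 5, 6, 7, 8, 4, 10, 11, 12, 0, 14, 13, 15] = (0 16 15 13)(4 9)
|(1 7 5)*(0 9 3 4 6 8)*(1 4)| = 9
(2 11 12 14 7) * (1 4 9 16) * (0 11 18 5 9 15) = [11, 4, 18, 3, 15, 9, 6, 2, 8, 16, 10, 12, 14, 13, 7, 0, 1, 17, 5] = (0 11 12 14 7 2 18 5 9 16 1 4 15)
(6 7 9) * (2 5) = [0, 1, 5, 3, 4, 2, 7, 9, 8, 6] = (2 5)(6 7 9)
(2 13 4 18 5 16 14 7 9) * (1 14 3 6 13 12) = (1 14 7 9 2 12)(3 6 13 4 18 5 16) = [0, 14, 12, 6, 18, 16, 13, 9, 8, 2, 10, 11, 1, 4, 7, 15, 3, 17, 5]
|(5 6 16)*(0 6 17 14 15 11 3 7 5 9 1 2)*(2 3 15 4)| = 12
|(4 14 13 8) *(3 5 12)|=12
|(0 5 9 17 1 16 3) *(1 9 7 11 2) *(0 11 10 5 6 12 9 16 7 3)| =|(0 6 12 9 17 16)(1 7 10 5 3 11 2)| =42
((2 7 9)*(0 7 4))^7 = ((0 7 9 2 4))^7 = (0 9 4 7 2)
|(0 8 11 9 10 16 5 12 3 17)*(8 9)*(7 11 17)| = 11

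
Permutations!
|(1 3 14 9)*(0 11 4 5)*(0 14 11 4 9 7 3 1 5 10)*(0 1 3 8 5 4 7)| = 30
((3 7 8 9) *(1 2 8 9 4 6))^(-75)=(9)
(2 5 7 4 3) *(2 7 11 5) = (3 7 4)(5 11) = [0, 1, 2, 7, 3, 11, 6, 4, 8, 9, 10, 5]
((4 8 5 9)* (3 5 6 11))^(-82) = (3 9 8 11 5 4 6)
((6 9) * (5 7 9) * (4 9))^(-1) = ((4 9 6 5 7))^(-1) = (4 7 5 6 9)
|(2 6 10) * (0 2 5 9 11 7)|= 8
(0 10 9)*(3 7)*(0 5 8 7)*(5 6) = (0 10 9 6 5 8 7 3) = [10, 1, 2, 0, 4, 8, 5, 3, 7, 6, 9]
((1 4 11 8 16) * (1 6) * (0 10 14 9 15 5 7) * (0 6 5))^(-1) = ((0 10 14 9 15)(1 4 11 8 16 5 7 6))^(-1) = (0 15 9 14 10)(1 6 7 5 16 8 11 4)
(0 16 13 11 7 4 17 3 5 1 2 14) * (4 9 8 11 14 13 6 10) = (0 16 6 10 4 17 3 5 1 2 13 14)(7 9 8 11) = [16, 2, 13, 5, 17, 1, 10, 9, 11, 8, 4, 7, 12, 14, 0, 15, 6, 3]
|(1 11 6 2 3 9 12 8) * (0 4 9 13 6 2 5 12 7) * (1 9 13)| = 36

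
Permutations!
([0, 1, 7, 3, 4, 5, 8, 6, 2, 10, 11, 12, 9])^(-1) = [0, 1, 8, 3, 4, 5, 7, 2, 6, 12, 9, 10, 11]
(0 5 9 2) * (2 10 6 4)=(0 5 9 10 6 4 2)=[5, 1, 0, 3, 2, 9, 4, 7, 8, 10, 6]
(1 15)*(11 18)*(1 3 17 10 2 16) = (1 15 3 17 10 2 16)(11 18) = [0, 15, 16, 17, 4, 5, 6, 7, 8, 9, 2, 18, 12, 13, 14, 3, 1, 10, 11]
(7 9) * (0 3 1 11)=(0 3 1 11)(7 9)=[3, 11, 2, 1, 4, 5, 6, 9, 8, 7, 10, 0]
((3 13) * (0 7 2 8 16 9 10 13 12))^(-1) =(0 12 3 13 10 9 16 8 2 7)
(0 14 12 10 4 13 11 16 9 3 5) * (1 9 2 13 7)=(0 14 12 10 4 7 1 9 3 5)(2 13 11 16)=[14, 9, 13, 5, 7, 0, 6, 1, 8, 3, 4, 16, 10, 11, 12, 15, 2]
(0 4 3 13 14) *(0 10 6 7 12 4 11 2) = [11, 1, 0, 13, 3, 5, 7, 12, 8, 9, 6, 2, 4, 14, 10] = (0 11 2)(3 13 14 10 6 7 12 4)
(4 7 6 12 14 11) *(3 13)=(3 13)(4 7 6 12 14 11)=[0, 1, 2, 13, 7, 5, 12, 6, 8, 9, 10, 4, 14, 3, 11]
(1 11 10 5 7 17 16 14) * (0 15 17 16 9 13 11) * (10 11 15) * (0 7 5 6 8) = (0 10 6 8)(1 7 16 14)(9 13 15 17) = [10, 7, 2, 3, 4, 5, 8, 16, 0, 13, 6, 11, 12, 15, 1, 17, 14, 9]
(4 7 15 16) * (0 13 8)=(0 13 8)(4 7 15 16)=[13, 1, 2, 3, 7, 5, 6, 15, 0, 9, 10, 11, 12, 8, 14, 16, 4]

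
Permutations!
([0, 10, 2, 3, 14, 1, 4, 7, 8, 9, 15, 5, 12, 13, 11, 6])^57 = (1 10 15 6 4 14 11 5)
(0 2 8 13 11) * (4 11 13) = [2, 1, 8, 3, 11, 5, 6, 7, 4, 9, 10, 0, 12, 13] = (13)(0 2 8 4 11)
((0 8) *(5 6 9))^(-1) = (0 8)(5 9 6)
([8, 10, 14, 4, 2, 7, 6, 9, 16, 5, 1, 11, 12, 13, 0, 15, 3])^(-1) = [14, 10, 4, 16, 3, 9, 6, 5, 0, 7, 1, 11, 12, 13, 2, 15, 8]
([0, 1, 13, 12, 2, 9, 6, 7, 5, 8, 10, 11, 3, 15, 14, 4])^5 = [0, 1, 13, 12, 2, 8, 6, 7, 9, 5, 10, 11, 3, 15, 14, 4]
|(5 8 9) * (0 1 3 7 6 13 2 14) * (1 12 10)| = |(0 12 10 1 3 7 6 13 2 14)(5 8 9)| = 30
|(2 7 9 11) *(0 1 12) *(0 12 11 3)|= |(12)(0 1 11 2 7 9 3)|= 7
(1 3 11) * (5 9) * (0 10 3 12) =[10, 12, 2, 11, 4, 9, 6, 7, 8, 5, 3, 1, 0] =(0 10 3 11 1 12)(5 9)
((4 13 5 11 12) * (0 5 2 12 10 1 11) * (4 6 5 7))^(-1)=(0 5 6 12 2 13 4 7)(1 10 11)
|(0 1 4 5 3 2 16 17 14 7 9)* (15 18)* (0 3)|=|(0 1 4 5)(2 16 17 14 7 9 3)(15 18)|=28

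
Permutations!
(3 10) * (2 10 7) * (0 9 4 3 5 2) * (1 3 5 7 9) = (0 1 3 9 4 5 2 10 7) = [1, 3, 10, 9, 5, 2, 6, 0, 8, 4, 7]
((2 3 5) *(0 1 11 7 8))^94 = (0 8 7 11 1)(2 3 5)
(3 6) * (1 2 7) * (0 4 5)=(0 4 5)(1 2 7)(3 6)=[4, 2, 7, 6, 5, 0, 3, 1]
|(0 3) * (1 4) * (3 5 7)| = |(0 5 7 3)(1 4)| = 4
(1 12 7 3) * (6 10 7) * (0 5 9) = [5, 12, 2, 1, 4, 9, 10, 3, 8, 0, 7, 11, 6] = (0 5 9)(1 12 6 10 7 3)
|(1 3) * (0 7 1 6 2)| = 6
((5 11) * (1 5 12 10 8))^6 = (12)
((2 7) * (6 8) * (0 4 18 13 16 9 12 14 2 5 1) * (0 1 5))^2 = ((0 4 18 13 16 9 12 14 2 7)(6 8))^2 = (0 18 16 12 2)(4 13 9 14 7)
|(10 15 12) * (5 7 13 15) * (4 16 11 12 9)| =10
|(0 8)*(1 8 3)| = |(0 3 1 8)| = 4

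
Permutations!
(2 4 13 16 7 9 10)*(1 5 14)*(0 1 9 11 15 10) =(0 1 5 14 9)(2 4 13 16 7 11 15 10) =[1, 5, 4, 3, 13, 14, 6, 11, 8, 0, 2, 15, 12, 16, 9, 10, 7]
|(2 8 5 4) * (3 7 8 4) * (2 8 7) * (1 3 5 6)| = 6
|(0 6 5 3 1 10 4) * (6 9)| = |(0 9 6 5 3 1 10 4)| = 8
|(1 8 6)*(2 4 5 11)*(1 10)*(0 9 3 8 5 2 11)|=8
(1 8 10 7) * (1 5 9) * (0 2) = (0 2)(1 8 10 7 5 9) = [2, 8, 0, 3, 4, 9, 6, 5, 10, 1, 7]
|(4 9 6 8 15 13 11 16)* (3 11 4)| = 6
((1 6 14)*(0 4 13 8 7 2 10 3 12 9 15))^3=(0 8 10 9 4 7 3 15 13 2 12)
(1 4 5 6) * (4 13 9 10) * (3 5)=(1 13 9 10 4 3 5 6)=[0, 13, 2, 5, 3, 6, 1, 7, 8, 10, 4, 11, 12, 9]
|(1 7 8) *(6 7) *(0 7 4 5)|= 7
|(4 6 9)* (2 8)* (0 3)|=6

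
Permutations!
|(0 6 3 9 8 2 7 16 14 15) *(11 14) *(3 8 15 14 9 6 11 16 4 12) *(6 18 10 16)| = 20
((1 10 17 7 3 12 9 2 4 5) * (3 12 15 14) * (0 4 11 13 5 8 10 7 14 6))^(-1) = (0 6 15 3 14 17 10 8 4)(1 5 13 11 2 9 12 7)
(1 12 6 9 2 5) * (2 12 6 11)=(1 6 9 12 11 2 5)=[0, 6, 5, 3, 4, 1, 9, 7, 8, 12, 10, 2, 11]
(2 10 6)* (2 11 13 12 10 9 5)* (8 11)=(2 9 5)(6 8 11 13 12 10)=[0, 1, 9, 3, 4, 2, 8, 7, 11, 5, 6, 13, 10, 12]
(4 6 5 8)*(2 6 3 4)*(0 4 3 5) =(0 4 5 8 2 6) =[4, 1, 6, 3, 5, 8, 0, 7, 2]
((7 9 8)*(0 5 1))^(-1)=((0 5 1)(7 9 8))^(-1)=(0 1 5)(7 8 9)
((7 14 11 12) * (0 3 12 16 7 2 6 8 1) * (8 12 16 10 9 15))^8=(0 15 11 16 1 9 14 3 8 10 7)(2 12 6)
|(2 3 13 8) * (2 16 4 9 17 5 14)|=|(2 3 13 8 16 4 9 17 5 14)|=10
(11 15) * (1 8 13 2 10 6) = (1 8 13 2 10 6)(11 15) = [0, 8, 10, 3, 4, 5, 1, 7, 13, 9, 6, 15, 12, 2, 14, 11]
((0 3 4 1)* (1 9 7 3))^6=(3 9)(4 7)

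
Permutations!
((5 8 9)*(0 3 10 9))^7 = (0 3 10 9 5 8)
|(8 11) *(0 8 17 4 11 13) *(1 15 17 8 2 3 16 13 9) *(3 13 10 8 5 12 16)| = 33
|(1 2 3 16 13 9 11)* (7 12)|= 14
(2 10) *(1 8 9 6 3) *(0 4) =[4, 8, 10, 1, 0, 5, 3, 7, 9, 6, 2] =(0 4)(1 8 9 6 3)(2 10)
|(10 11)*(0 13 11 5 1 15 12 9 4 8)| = |(0 13 11 10 5 1 15 12 9 4 8)| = 11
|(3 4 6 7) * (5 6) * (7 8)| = 6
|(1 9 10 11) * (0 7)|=4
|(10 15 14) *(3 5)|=|(3 5)(10 15 14)|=6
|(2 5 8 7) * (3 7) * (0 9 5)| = 7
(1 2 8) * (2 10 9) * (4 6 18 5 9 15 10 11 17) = (1 11 17 4 6 18 5 9 2 8)(10 15) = [0, 11, 8, 3, 6, 9, 18, 7, 1, 2, 15, 17, 12, 13, 14, 10, 16, 4, 5]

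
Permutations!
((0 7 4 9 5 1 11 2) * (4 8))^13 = ((0 7 8 4 9 5 1 11 2))^13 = (0 9 2 4 11 8 1 7 5)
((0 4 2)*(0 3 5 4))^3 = (2 4 5 3)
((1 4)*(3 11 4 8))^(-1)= (1 4 11 3 8)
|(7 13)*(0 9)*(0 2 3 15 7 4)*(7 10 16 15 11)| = 24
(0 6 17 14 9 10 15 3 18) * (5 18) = (0 6 17 14 9 10 15 3 5 18) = [6, 1, 2, 5, 4, 18, 17, 7, 8, 10, 15, 11, 12, 13, 9, 3, 16, 14, 0]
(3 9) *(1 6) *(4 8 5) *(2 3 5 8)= (1 6)(2 3 9 5 4)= [0, 6, 3, 9, 2, 4, 1, 7, 8, 5]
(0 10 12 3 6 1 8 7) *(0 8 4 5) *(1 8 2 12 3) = [10, 4, 12, 6, 5, 0, 8, 2, 7, 9, 3, 11, 1] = (0 10 3 6 8 7 2 12 1 4 5)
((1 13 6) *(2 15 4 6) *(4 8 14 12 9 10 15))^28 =(1 4 13 6 2)(8 10 12)(9 14 15)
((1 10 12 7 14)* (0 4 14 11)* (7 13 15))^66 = (0 13 14 7 10)(1 11 12 4 15)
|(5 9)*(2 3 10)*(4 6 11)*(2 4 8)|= 14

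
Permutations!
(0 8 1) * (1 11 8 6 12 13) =(0 6 12 13 1)(8 11) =[6, 0, 2, 3, 4, 5, 12, 7, 11, 9, 10, 8, 13, 1]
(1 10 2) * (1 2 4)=(1 10 4)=[0, 10, 2, 3, 1, 5, 6, 7, 8, 9, 4]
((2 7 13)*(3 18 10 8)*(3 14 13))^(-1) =((2 7 3 18 10 8 14 13))^(-1) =(2 13 14 8 10 18 3 7)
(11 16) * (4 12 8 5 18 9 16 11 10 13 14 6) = (4 12 8 5 18 9 16 10 13 14 6) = [0, 1, 2, 3, 12, 18, 4, 7, 5, 16, 13, 11, 8, 14, 6, 15, 10, 17, 9]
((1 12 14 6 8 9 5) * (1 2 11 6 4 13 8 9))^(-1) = (1 8 13 4 14 12)(2 5 9 6 11) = ((1 12 14 4 13 8)(2 11 6 9 5))^(-1)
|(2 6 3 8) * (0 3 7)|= |(0 3 8 2 6 7)|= 6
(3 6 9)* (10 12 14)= [0, 1, 2, 6, 4, 5, 9, 7, 8, 3, 12, 11, 14, 13, 10]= (3 6 9)(10 12 14)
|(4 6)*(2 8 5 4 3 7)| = |(2 8 5 4 6 3 7)| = 7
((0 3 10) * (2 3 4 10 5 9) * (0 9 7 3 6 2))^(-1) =(0 9 10 4)(2 6)(3 7 5)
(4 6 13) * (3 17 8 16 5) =[0, 1, 2, 17, 6, 3, 13, 7, 16, 9, 10, 11, 12, 4, 14, 15, 5, 8] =(3 17 8 16 5)(4 6 13)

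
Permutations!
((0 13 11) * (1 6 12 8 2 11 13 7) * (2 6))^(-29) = (13)(0 7 1 2 11)(6 12 8)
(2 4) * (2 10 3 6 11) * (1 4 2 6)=[0, 4, 2, 1, 10, 5, 11, 7, 8, 9, 3, 6]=(1 4 10 3)(6 11)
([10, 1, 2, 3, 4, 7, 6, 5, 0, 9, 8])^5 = [8, 1, 2, 3, 4, 7, 6, 5, 10, 9, 0]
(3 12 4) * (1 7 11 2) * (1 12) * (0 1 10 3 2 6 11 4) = (0 1 7 4 2 12)(3 10)(6 11) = [1, 7, 12, 10, 2, 5, 11, 4, 8, 9, 3, 6, 0]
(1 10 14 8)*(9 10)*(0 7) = (0 7)(1 9 10 14 8) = [7, 9, 2, 3, 4, 5, 6, 0, 1, 10, 14, 11, 12, 13, 8]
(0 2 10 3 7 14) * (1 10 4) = [2, 10, 4, 7, 1, 5, 6, 14, 8, 9, 3, 11, 12, 13, 0] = (0 2 4 1 10 3 7 14)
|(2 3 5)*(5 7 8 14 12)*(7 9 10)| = |(2 3 9 10 7 8 14 12 5)| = 9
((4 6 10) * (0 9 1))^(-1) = (0 1 9)(4 10 6)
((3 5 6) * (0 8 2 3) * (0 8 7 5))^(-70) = (8)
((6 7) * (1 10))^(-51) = ((1 10)(6 7))^(-51) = (1 10)(6 7)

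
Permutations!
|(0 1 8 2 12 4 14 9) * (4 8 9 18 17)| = |(0 1 9)(2 12 8)(4 14 18 17)| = 12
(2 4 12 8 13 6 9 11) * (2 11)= (2 4 12 8 13 6 9)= [0, 1, 4, 3, 12, 5, 9, 7, 13, 2, 10, 11, 8, 6]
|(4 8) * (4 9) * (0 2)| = |(0 2)(4 8 9)| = 6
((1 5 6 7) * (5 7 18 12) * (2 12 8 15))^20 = ((1 7)(2 12 5 6 18 8 15))^20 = (2 15 8 18 6 5 12)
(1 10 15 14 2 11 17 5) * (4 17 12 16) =(1 10 15 14 2 11 12 16 4 17 5) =[0, 10, 11, 3, 17, 1, 6, 7, 8, 9, 15, 12, 16, 13, 2, 14, 4, 5]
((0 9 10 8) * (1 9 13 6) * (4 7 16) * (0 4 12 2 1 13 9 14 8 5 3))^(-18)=(0 10 3 9 5)(1 12 7 8)(2 16 4 14)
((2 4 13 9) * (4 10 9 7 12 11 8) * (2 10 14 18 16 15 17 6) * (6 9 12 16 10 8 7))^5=(2 11 9)(4 18 16)(6 12 17)(7 8 14)(10 15 13)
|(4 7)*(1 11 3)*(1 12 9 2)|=6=|(1 11 3 12 9 2)(4 7)|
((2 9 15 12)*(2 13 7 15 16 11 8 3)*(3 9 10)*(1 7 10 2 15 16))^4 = (1 8 16)(3 10 13 12 15)(7 9 11)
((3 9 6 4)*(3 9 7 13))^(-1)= (3 13 7)(4 6 9)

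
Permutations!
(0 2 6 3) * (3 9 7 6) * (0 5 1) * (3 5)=[2, 0, 5, 3, 4, 1, 9, 6, 8, 7]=(0 2 5 1)(6 9 7)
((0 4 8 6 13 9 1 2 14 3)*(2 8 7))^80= (0 7 14)(2 3 4)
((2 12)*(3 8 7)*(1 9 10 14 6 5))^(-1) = ((1 9 10 14 6 5)(2 12)(3 8 7))^(-1) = (1 5 6 14 10 9)(2 12)(3 7 8)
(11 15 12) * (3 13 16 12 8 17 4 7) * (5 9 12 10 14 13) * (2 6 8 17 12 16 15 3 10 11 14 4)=[0, 1, 6, 5, 7, 9, 8, 10, 12, 16, 4, 3, 14, 15, 13, 17, 11, 2]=(2 6 8 12 14 13 15 17)(3 5 9 16 11)(4 7 10)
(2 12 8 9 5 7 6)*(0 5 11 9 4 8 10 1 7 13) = (0 5 13)(1 7 6 2 12 10)(4 8)(9 11) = [5, 7, 12, 3, 8, 13, 2, 6, 4, 11, 1, 9, 10, 0]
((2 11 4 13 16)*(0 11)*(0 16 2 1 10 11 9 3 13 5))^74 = (0 11 16 3 5 10 2 9 4 1 13)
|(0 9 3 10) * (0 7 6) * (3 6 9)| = 6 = |(0 3 10 7 9 6)|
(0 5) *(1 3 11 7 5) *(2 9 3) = (0 1 2 9 3 11 7 5) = [1, 2, 9, 11, 4, 0, 6, 5, 8, 3, 10, 7]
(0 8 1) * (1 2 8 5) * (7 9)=(0 5 1)(2 8)(7 9)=[5, 0, 8, 3, 4, 1, 6, 9, 2, 7]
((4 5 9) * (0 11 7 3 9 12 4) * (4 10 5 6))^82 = ((0 11 7 3 9)(4 6)(5 12 10))^82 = (0 7 9 11 3)(5 12 10)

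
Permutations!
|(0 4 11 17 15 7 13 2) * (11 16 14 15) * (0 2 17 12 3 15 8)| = |(0 4 16 14 8)(3 15 7 13 17 11 12)| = 35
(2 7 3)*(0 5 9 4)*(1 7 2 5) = (0 1 7 3 5 9 4) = [1, 7, 2, 5, 0, 9, 6, 3, 8, 4]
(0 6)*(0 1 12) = (0 6 1 12) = [6, 12, 2, 3, 4, 5, 1, 7, 8, 9, 10, 11, 0]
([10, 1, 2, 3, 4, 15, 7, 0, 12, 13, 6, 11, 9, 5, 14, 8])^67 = [7, 1, 2, 3, 4, 15, 10, 6, 12, 13, 0, 11, 9, 5, 14, 8]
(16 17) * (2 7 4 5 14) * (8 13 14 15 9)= (2 7 4 5 15 9 8 13 14)(16 17)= [0, 1, 7, 3, 5, 15, 6, 4, 13, 8, 10, 11, 12, 14, 2, 9, 17, 16]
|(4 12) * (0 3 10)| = |(0 3 10)(4 12)| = 6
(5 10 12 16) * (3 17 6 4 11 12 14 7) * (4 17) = [0, 1, 2, 4, 11, 10, 17, 3, 8, 9, 14, 12, 16, 13, 7, 15, 5, 6] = (3 4 11 12 16 5 10 14 7)(6 17)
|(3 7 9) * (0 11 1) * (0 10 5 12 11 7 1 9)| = 14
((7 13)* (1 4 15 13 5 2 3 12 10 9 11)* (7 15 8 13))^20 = ((1 4 8 13 15 7 5 2 3 12 10 9 11))^20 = (1 2 4 3 8 12 13 10 15 9 7 11 5)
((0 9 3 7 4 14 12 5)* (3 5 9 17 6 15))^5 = ((0 17 6 15 3 7 4 14 12 9 5))^5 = (0 7 5 3 9 15 12 6 14 17 4)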